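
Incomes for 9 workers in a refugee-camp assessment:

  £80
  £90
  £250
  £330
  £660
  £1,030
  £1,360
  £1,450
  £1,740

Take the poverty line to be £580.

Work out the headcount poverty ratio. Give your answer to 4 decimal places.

0.4444

4 of the 9 workers have income below £580.
H = 4/9 = 0.4444.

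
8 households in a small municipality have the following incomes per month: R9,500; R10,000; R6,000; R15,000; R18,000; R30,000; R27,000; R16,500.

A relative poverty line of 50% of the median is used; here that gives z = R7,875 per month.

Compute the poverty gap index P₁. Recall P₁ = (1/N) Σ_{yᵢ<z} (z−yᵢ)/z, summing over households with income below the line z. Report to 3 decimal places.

Poor units: R6,000 (q = 1 of N = 8).
Shortfall ratios: (7875−6000)/7875 = 0.2381.
Sum of shortfalls = 0.238095; P₁ averages over all N: 0.238095 / 8 = 0.030.

0.030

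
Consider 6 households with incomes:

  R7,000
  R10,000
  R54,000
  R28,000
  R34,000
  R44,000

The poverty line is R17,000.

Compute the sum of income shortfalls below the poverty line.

R17,000

Incomes under z: R7,000, R10,000 (q = 2 of N = 6).
Individual gaps: 17000−7000 = 10000; 17000−10000 = 7000.
Aggregate gap = R17,000.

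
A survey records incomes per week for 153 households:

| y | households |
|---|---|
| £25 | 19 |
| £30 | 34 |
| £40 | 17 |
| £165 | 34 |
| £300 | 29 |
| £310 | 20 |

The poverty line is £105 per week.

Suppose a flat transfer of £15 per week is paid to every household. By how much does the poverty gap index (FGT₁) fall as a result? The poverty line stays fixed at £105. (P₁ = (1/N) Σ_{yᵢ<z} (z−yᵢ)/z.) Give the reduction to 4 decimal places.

0.0654

Before: below the line — 19×£25, 34×£30, 17×£40; poverty gap index (FGT₁) = 0.322129.
After the £15 transfer: below the line — 19×£40, 34×£45, 17×£55; poverty gap index (FGT₁) = 0.256769.
Reduction = 0.322129 − 0.256769 = 0.0654.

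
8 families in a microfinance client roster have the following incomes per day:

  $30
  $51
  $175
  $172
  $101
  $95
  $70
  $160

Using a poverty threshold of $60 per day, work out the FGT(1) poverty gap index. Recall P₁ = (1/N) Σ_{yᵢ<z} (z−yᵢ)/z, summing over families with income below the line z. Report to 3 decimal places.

0.081

Incomes under z: $30, $51 (q = 2 of N = 8).
Gap ratios (z−y)/z: (60−30)/60 = 0.5000; (60−51)/60 = 0.1500.
Σ = 0.650000. Dividing by the full population N = 8 gives P₁ = 0.081.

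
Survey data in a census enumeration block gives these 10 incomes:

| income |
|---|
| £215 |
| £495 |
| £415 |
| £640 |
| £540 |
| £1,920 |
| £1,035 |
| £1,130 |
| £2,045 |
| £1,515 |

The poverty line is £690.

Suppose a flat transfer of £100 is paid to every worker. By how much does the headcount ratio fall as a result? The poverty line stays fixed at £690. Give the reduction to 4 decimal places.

0.1000

Before: below the line — £215, £415, £495, £540, £640; headcount ratio = 0.500000.
After the £100 transfer: below the line — £315, £515, £595, £640; headcount ratio = 0.400000.
Reduction = 0.500000 − 0.400000 = 0.1000.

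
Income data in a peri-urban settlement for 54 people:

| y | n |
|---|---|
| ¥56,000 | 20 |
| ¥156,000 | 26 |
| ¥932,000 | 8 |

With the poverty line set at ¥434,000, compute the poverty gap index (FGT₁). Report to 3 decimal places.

Poor units: 20×¥56,000, 26×¥156,000 (q = 46 of N = 54).
Shortfall ratios: (434000−56000)/434000 = 0.8710 (×20); (434000−156000)/434000 = 0.6406 (×26).
Σ = 34.073733. Dividing by the full population N = 54 gives P₁ = 0.631.

0.631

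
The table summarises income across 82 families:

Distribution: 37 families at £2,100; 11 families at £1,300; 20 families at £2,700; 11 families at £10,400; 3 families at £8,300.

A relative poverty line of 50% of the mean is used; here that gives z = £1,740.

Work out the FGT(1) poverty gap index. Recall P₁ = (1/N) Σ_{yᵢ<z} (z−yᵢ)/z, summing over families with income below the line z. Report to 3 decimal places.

Incomes under z: 11×£1,300 (q = 11 of N = 82).
Relative gaps: (1740−1300)/1740 = 0.2529 (×11).
Σ = 2.781609. Dividing by the full population N = 82 gives P₁ = 0.034.

0.034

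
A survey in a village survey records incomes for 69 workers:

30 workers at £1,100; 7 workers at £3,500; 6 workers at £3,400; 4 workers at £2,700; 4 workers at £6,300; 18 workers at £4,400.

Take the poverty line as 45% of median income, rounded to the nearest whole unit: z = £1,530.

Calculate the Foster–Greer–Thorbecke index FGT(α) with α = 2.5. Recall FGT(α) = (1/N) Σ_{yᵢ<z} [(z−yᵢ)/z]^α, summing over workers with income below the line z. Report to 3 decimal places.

Poor units: 30×£1,100 (q = 30 of N = 69).
Gap ratios (z−y)/z: (1530−1100)/1530 = 0.2810 (×30).
Raised to α = 2.5: 0.04187 (×30).
Sum = 1.256215; FGT(2.5) = 1.256215 / 69 = 0.018.

0.018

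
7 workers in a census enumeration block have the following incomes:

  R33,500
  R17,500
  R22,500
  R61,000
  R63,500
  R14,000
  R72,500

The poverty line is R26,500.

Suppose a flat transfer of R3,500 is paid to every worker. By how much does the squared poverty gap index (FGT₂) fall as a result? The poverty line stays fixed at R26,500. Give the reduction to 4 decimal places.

Before: below the line — R14,000, R17,500, R22,500; squared poverty gap index (FGT₂) = 0.051518.
After the R3,500 transfer: below the line — R17,500, R21,000, R26,000; squared poverty gap index (FGT₂) = 0.022682.
Reduction = 0.051518 − 0.022682 = 0.0288.

0.0288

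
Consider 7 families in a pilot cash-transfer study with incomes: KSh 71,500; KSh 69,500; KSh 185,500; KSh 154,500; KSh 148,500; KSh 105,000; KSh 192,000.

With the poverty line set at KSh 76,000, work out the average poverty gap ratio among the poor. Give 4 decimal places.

0.0724

Below z: KSh 69,500, KSh 71,500 (q = 2 of N = 7).
Shortfall ratios (z−y)/z: 0.0855, 0.0592; sum = 0.144737.
I averages over the q = 2 poor units only: 0.144737 / 2 = 0.0724.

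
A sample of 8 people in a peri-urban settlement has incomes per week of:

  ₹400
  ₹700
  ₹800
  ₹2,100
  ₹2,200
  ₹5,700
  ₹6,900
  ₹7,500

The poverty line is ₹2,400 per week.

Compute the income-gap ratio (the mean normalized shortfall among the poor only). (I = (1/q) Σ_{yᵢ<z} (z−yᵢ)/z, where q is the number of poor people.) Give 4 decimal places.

Below the line: ₹400, ₹700, ₹800, ₹2,100, ₹2,200 (q = 5 of N = 8).
Shortfall ratios (z−y)/z: 0.8333, 0.7083, 0.6667, 0.1250, 0.0833; sum = 2.416667.
The income-gap ratio divides by q (the poor only): 2.416667 / 5 = 0.4833.

0.4833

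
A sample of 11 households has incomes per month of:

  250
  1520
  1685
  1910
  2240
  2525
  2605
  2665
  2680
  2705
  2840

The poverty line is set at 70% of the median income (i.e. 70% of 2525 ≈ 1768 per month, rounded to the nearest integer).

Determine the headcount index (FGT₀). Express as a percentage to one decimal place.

3 of the 11 households have income below 1768.
H = 3/11 = 27.3%.

27.3%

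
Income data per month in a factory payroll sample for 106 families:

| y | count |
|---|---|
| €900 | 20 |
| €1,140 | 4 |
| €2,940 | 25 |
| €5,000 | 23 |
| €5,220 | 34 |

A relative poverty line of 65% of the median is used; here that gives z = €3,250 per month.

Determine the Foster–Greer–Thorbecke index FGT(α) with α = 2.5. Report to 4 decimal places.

0.0974

Below the line: 20×€900, 4×€1,140, 25×€2,940 (q = 49 of N = 106).
Normalized shortfalls: (3250−900)/3250 = 0.7231 (×20); (3250−1140)/3250 = 0.6492 (×4); (3250−2940)/3250 = 0.0954 (×25).
Raised to α = 2.5: 0.44459 (×20); 0.33962 (×4); 0.00281 (×25).
Sum = 10.320574; FGT(2.5) = 10.320574 / 106 = 0.0974.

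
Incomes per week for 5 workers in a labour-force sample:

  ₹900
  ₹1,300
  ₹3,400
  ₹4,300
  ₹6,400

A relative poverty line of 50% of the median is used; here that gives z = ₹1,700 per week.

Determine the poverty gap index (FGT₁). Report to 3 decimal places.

0.141

Incomes under z: ₹900, ₹1,300 (q = 2 of N = 5).
Normalized shortfalls: (1700−900)/1700 = 0.4706; (1700−1300)/1700 = 0.2353.
Sum of shortfalls = 0.705882; P₁ averages over all N: 0.705882 / 5 = 0.141.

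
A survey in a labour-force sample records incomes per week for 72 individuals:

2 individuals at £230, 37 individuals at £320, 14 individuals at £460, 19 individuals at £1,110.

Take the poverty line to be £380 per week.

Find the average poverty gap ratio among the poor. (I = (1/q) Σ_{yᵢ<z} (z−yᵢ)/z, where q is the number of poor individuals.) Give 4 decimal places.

Below the line: 2×£230, 37×£320 (q = 39 of N = 72).
Relative gaps: 0.3947 (×2), 0.1579 (×37); sum = 6.631579.
I averages over the q = 39 poor units only: 6.631579 / 39 = 0.1700.

0.1700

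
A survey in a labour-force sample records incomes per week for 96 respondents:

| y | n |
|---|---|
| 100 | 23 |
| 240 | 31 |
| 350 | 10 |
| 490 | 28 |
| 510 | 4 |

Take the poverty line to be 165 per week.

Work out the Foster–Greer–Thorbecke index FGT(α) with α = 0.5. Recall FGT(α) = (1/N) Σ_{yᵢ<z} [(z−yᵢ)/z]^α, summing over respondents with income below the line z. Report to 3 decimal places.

Incomes under z: 23×100 (q = 23 of N = 96).
Shortfall ratios: (165−100)/165 = 0.3939 (×23).
Raised to α = 0.5: 0.62765 (×23).
Sum = 14.435856; FGT(0.5) = 14.435856 / 96 = 0.150.

0.150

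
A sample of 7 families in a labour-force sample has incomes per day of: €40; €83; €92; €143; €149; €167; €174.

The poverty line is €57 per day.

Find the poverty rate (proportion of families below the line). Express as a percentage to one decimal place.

14.3%

1 of the 7 families have income below €57.
H = 1/7 = 14.3%.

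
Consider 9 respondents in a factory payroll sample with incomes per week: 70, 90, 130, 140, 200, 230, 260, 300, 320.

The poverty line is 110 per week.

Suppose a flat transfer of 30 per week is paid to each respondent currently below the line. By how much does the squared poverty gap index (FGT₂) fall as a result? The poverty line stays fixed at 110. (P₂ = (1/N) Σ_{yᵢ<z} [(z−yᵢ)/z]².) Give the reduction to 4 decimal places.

Before: below the line — 70, 90; squared poverty gap index (FGT₂) = 0.018365.
After the 30 transfer: below the line — 100; squared poverty gap index (FGT₂) = 0.000918.
Reduction = 0.018365 − 0.000918 = 0.0174.

0.0174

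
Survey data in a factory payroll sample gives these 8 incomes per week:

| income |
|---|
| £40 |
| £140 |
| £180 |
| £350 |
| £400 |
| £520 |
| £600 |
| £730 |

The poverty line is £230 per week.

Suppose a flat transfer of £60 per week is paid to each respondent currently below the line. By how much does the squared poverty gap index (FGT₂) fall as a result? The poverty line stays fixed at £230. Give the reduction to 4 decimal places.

0.0683

Before: below the line — £40, £140, £180; squared poverty gap index (FGT₂) = 0.110350.
After the £60 transfer: below the line — £100, £200; squared poverty gap index (FGT₂) = 0.042060.
Reduction = 0.110350 − 0.042060 = 0.0683.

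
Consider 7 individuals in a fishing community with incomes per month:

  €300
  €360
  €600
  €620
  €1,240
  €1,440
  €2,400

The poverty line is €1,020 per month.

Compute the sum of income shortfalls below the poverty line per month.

Below z: €300, €360, €600, €620 (q = 4 of N = 7).
Individual gaps: 1020−300 = 720; 1020−360 = 660; 1020−600 = 420; 1020−620 = 400.
Aggregate gap = €2,200.

€2,200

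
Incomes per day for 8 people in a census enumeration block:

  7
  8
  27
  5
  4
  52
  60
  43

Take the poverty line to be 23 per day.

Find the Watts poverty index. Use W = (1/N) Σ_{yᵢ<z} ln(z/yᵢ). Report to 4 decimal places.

0.6901

Incomes under z: 4, 5, 7, 8 (q = 4 of N = 8).
Log gaps: ln(23/4) = 1.7492; ln(23/5) = 1.5261; ln(23/7) = 1.1896; ln(23/8) = 1.0561.
W = 5.520893 / 8 = 0.6901.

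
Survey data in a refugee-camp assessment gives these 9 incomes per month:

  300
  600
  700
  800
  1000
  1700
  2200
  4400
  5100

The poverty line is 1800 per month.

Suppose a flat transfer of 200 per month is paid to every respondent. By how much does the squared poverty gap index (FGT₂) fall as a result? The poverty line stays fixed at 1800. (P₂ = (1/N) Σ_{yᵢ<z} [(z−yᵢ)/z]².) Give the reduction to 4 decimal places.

0.0703

Before: below the line — 300, 600, 700, 800, 1000, 1700; squared poverty gap index (FGT₂) = 0.224623.
After the 200 transfer: below the line — 500, 800, 900, 1000, 1200; squared poverty gap index (FGT₂) = 0.154321.
Reduction = 0.224623 − 0.154321 = 0.0703.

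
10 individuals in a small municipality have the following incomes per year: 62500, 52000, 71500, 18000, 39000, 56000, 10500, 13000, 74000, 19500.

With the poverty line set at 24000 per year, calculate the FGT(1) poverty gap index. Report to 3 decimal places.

Poor units: 10500, 13000, 18000, 19500 (q = 4 of N = 10).
Normalized shortfalls: (24000−10500)/24000 = 0.5625; (24000−13000)/24000 = 0.4583; (24000−18000)/24000 = 0.2500; (24000−19500)/24000 = 0.1875.
Sum of shortfalls = 1.458333; P₁ averages over all N: 1.458333 / 10 = 0.146.

0.146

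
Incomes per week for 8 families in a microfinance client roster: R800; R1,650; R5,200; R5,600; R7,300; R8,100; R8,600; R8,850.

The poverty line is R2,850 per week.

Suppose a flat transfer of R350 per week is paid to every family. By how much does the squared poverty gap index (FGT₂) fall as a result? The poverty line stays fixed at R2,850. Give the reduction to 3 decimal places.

Before: below the line — R800, R1,650; squared poverty gap index (FGT₂) = 0.08683.
After the R350 transfer: below the line — R1,150, R2,000; squared poverty gap index (FGT₂) = 0.05559.
Reduction = 0.08683 − 0.05559 = 0.031.

0.031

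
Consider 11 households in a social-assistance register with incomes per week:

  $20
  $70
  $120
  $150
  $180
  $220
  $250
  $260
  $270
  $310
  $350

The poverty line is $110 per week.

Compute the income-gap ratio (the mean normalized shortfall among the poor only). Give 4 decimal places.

Below z: $20, $70 (q = 2 of N = 11).
Relative gaps: 0.8182, 0.3636; sum = 1.181818.
I averages over the q = 2 poor units only: 1.181818 / 2 = 0.5909.

0.5909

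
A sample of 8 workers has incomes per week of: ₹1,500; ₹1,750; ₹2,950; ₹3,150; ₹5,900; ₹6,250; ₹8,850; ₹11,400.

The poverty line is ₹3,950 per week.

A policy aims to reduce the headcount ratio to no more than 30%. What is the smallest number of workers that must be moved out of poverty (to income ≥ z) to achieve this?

4 of the 8 workers are poor, so H = 4/8 = 0.500.
A headcount ratio of at most 30% allows at most ⌊0.30 × 8⌋ = 2 poor workers.
So at least 4 − 2 = 2 must be lifted.

2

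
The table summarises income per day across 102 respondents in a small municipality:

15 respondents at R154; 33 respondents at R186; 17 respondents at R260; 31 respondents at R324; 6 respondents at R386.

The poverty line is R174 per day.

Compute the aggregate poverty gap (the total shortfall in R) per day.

Incomes under z: 15×R154 (q = 15 of N = 102).
Individual gaps: 15×(174−154) = 300.
Aggregate gap = R300.

R300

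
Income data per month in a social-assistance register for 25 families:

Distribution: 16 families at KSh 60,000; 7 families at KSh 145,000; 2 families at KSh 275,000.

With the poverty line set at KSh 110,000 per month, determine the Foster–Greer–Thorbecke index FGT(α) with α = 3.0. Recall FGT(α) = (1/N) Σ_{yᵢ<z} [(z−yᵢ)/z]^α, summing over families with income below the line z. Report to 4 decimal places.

Incomes under z: 16×KSh 60,000 (q = 16 of N = 25).
Gap ratios (z−y)/z: (110000−60000)/110000 = 0.4545 (×16).
Raised to α = 3.0: 0.09391 (×16).
Sum = 1.502630; FGT(3.0) = 1.502630 / 25 = 0.0601.

0.0601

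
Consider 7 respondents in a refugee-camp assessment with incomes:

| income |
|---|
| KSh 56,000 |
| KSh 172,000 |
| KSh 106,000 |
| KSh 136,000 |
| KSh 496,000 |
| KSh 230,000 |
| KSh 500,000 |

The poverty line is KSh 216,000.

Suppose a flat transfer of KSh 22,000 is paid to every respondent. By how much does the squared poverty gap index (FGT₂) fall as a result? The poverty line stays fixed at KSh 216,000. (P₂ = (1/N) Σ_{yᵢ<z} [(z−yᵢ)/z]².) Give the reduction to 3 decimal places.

0.047

Before: below the line — KSh 56,000, KSh 106,000, KSh 136,000, KSh 172,000; squared poverty gap index (FGT₂) = 0.14096.
After the KSh 22,000 transfer: below the line — KSh 78,000, KSh 128,000, KSh 158,000, KSh 194,000; squared poverty gap index (FGT₂) = 0.09381.
Reduction = 0.14096 − 0.09381 = 0.047.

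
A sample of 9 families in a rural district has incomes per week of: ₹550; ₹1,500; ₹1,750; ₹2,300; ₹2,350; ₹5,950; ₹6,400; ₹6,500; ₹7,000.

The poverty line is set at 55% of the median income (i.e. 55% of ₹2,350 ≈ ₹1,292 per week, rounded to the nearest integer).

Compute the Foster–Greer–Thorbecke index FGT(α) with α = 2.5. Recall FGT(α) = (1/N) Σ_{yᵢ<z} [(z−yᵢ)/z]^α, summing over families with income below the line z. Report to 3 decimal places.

Poor units: ₹550 (q = 1 of N = 9).
Gap ratios (z−y)/z: (1292−550)/1292 = 0.5743.
Raised to α = 2.5: 0.24995.
Sum = 0.249950; FGT(2.5) = 0.249950 / 9 = 0.028.

0.028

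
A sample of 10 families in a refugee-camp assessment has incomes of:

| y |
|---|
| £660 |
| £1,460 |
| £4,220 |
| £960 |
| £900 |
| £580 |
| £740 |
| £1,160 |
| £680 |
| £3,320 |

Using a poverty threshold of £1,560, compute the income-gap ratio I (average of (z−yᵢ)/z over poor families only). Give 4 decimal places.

Below z: £580, £660, £680, £740, £900, £960, £1,160, £1,460 (q = 8 of N = 10).
Shortfall ratios (z−y)/z: 0.6282, 0.5769, 0.5641, 0.5256, 0.4231, 0.3846, 0.2564, 0.0641; sum = 3.423077.
The income-gap ratio divides by q (the poor only): 3.423077 / 8 = 0.4279.

0.4279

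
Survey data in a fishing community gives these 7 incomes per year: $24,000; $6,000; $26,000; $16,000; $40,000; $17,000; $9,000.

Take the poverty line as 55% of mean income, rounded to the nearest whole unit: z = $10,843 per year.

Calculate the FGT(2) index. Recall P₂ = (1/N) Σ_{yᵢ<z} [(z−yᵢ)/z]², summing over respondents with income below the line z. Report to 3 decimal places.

0.033

Below z: $6,000, $9,000 (q = 2 of N = 7).
Normalized shortfalls: (10843−6000)/10843 = 0.4466; (10843−9000)/10843 = 0.1700.
Squared: 0.1995; 0.0289.
Sum = 0.228384; P₂ = 0.228384 / 7 = 0.033.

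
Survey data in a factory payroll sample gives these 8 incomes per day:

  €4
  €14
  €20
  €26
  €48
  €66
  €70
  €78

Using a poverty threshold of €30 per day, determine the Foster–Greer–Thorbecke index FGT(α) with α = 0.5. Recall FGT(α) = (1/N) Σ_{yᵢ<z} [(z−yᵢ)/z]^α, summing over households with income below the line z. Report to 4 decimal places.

0.3255

Below the line: €4, €14, €20, €26 (q = 4 of N = 8).
Relative gaps: (30−4)/30 = 0.8667; (30−14)/30 = 0.5333; (30−20)/30 = 0.3333; (30−26)/30 = 0.1333.
Raised to α = 0.5: 0.93095; 0.73030; 0.57735; 0.36515.
Sum = 2.603745; FGT(0.5) = 2.603745 / 8 = 0.3255.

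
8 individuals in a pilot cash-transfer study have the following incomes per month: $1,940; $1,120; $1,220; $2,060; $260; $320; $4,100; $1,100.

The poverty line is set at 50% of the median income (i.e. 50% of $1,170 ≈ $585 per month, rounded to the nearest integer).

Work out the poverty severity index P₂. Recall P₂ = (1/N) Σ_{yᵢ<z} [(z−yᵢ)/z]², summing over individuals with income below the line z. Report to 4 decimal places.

0.0642

Poor units: $260, $320 (q = 2 of N = 8).
Relative gaps: (585−260)/585 = 0.5556; (585−320)/585 = 0.4530.
Squared: 0.3086; 0.2052.
Sum = 0.513843; P₂ = 0.513843 / 8 = 0.0642.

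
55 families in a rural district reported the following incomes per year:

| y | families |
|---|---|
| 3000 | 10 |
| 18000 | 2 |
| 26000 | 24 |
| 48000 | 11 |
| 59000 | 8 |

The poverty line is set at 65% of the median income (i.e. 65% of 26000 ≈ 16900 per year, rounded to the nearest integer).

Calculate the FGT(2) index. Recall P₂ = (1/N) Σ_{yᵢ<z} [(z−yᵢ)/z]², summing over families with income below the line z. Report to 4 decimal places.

0.1230

Below the line: 10×3000 (q = 10 of N = 55).
Normalized shortfalls: (16900−3000)/16900 = 0.8225 (×10).
Squared: 0.6765 (×10).
Sum = 6.764819; P₂ = 6.764819 / 55 = 0.1230.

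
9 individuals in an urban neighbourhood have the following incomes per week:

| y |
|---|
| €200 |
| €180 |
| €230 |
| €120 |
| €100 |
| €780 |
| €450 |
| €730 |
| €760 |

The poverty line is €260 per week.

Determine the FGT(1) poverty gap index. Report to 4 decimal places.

Below the line: €100, €120, €180, €200, €230 (q = 5 of N = 9).
Relative gaps: (260−100)/260 = 0.6154; (260−120)/260 = 0.5385; (260−180)/260 = 0.3077; (260−200)/260 = 0.2308; (260−230)/260 = 0.1154.
Σ = 1.807692. Dividing by the full population N = 9 gives P₁ = 0.2009.

0.2009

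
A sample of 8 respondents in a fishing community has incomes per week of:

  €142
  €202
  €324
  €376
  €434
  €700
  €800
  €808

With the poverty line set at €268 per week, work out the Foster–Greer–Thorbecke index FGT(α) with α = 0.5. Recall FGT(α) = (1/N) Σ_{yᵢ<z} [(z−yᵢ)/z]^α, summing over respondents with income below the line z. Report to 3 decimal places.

0.148

Below the line: €142, €202 (q = 2 of N = 8).
Relative gaps: (268−142)/268 = 0.4701; (268−202)/268 = 0.2463.
Raised to α = 0.5: 0.68567; 0.49625.
Sum = 1.181929; FGT(0.5) = 1.181929 / 8 = 0.148.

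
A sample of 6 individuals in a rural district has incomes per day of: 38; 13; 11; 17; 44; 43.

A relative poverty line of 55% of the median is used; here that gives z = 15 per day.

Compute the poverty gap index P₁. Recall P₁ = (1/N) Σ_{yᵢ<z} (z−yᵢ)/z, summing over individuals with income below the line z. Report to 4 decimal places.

0.0667

Incomes under z: 11, 13 (q = 2 of N = 6).
Shortfall ratios: (15−11)/15 = 0.2667; (15−13)/15 = 0.1333.
Sum of shortfalls = 0.400000; P₁ averages over all N: 0.400000 / 6 = 0.0667.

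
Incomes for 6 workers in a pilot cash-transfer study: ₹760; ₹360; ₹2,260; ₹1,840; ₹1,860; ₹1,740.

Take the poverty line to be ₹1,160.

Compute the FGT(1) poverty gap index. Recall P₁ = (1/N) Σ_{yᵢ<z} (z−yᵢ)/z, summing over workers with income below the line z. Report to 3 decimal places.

Incomes under z: ₹360, ₹760 (q = 2 of N = 6).
Normalized shortfalls: (1160−360)/1160 = 0.6897; (1160−760)/1160 = 0.3448.
Σ = 1.034483. Dividing by the full population N = 6 gives P₁ = 0.172.

0.172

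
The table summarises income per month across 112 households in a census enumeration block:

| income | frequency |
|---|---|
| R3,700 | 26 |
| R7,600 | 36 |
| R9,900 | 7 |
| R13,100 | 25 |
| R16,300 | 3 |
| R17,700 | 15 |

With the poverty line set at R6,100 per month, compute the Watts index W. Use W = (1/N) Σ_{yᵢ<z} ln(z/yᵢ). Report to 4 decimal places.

0.1161

Below the line: 26×R3,700 (q = 26 of N = 112).
Log gaps: ln(6100/3700) = 0.5000 (×26).
W = 12.998855 / 112 = 0.1161.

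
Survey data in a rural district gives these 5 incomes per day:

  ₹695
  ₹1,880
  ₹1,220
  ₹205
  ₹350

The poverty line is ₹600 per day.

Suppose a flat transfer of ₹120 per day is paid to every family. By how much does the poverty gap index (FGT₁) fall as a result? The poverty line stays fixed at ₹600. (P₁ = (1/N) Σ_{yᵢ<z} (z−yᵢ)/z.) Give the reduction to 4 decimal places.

Before: below the line — ₹205, ₹350; poverty gap index (FGT₁) = 0.215000.
After the ₹120 transfer: below the line — ₹325, ₹470; poverty gap index (FGT₁) = 0.135000.
Reduction = 0.215000 − 0.135000 = 0.0800.

0.0800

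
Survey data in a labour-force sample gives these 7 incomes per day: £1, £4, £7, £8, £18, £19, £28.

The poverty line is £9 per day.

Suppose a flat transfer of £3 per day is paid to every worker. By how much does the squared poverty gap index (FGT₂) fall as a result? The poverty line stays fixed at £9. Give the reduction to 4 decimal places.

Before: below the line — £1, £4, £7, £8; squared poverty gap index (FGT₂) = 0.165785.
After the £3 transfer: below the line — £4, £7; squared poverty gap index (FGT₂) = 0.051146.
Reduction = 0.165785 − 0.051146 = 0.1146.

0.1146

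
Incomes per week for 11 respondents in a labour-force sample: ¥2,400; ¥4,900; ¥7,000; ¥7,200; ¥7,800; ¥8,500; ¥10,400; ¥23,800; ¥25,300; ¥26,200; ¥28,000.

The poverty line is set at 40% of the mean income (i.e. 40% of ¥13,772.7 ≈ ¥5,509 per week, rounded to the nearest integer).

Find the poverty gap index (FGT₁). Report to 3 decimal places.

Below z: ¥2,400, ¥4,900 (q = 2 of N = 11).
Normalized shortfalls: (5509−2400)/5509 = 0.5643; (5509−4900)/5509 = 0.1105.
Σ = 0.674896. Dividing by the full population N = 11 gives P₁ = 0.061.

0.061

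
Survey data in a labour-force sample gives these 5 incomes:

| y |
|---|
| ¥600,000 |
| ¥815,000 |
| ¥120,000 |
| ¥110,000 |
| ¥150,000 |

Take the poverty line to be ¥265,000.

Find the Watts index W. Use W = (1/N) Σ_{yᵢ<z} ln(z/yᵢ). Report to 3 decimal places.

0.448

Poor units: ¥110,000, ¥120,000, ¥150,000 (q = 3 of N = 5).
ln(z/y) terms: ln(265000/110000) = 0.8792; ln(265000/120000) = 0.7922; ln(265000/150000) = 0.5691.
W = 2.240582 / 5 = 0.448.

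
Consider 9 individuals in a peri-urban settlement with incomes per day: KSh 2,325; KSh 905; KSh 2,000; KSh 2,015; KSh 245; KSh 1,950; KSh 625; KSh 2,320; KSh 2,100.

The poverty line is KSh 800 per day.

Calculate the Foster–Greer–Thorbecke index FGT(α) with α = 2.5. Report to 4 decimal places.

Below the line: KSh 245, KSh 625 (q = 2 of N = 9).
Relative gaps: (800−245)/800 = 0.6937; (800−625)/800 = 0.2188.
Raised to α = 2.5: 0.40087; 0.02238.
Sum = 0.423254; FGT(2.5) = 0.423254 / 9 = 0.0470.

0.0470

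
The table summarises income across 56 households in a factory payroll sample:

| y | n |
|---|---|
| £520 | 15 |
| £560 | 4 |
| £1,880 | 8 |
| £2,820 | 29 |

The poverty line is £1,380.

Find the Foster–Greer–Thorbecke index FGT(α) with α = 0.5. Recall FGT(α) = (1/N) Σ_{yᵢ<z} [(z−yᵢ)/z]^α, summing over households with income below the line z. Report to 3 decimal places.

0.267

Poor units: 15×£520, 4×£560 (q = 19 of N = 56).
Shortfall ratios: (1380−520)/1380 = 0.6232 (×15); (1380−560)/1380 = 0.5942 (×4).
Raised to α = 0.5: 0.78942 (×15); 0.77085 (×4).
Sum = 14.924725; FGT(0.5) = 14.924725 / 56 = 0.267.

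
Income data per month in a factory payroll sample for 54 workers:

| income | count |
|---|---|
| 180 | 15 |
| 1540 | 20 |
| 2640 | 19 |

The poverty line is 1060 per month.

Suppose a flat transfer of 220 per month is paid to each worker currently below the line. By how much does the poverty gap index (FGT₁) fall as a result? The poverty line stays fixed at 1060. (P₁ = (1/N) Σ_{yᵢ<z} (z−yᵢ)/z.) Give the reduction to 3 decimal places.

0.058

Before: below the line — 15×180; poverty gap index (FGT₁) = 0.23061.
After the 220 transfer: below the line — 15×400; poverty gap index (FGT₁) = 0.17296.
Reduction = 0.23061 − 0.17296 = 0.058.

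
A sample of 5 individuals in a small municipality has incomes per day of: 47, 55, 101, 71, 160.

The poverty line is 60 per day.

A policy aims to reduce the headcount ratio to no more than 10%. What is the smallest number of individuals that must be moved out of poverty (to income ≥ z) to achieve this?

2 of the 5 individuals are poor, so H = 2/5 = 0.400.
A headcount ratio of at most 10% allows at most ⌊0.10 × 5⌋ = 0 poor individuals.
So at least 2 − 0 = 2 must be lifted.

2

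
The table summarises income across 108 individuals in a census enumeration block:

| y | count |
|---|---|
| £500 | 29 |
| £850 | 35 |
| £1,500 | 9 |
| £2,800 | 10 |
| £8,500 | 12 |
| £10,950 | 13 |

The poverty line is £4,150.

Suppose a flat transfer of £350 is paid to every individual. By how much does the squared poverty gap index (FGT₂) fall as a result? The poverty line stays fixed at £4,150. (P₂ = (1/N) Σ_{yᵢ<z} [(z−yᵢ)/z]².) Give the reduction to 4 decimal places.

Before: below the line — 29×£500, 35×£850, 9×£1,500, 10×£2,800; squared poverty gap index (FGT₂) = 0.456407.
After the £350 transfer: below the line — 29×£850, 35×£1,200, 9×£1,850, 10×£3,150; squared poverty gap index (FGT₂) = 0.364514.
Reduction = 0.456407 − 0.364514 = 0.0919.

0.0919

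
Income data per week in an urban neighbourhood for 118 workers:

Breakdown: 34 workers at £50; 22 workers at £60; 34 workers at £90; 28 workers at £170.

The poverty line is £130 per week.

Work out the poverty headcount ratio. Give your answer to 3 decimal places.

0.763

90 of the 118 workers have income below £130.
H = 90/118 = 0.763.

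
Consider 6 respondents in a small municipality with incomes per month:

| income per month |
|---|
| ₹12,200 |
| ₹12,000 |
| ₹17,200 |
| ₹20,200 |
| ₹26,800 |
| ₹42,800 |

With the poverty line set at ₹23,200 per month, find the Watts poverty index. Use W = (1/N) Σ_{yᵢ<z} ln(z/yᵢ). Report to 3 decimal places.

Poor units: ₹12,000, ₹12,200, ₹17,200, ₹20,200 (q = 4 of N = 6).
Log shortfalls: ln(23200/12000) = 0.6592; ln(23200/12200) = 0.6427; ln(23200/17200) = 0.2992; ln(23200/20200) = 0.1385.
W = 1.739675 / 6 = 0.290.

0.290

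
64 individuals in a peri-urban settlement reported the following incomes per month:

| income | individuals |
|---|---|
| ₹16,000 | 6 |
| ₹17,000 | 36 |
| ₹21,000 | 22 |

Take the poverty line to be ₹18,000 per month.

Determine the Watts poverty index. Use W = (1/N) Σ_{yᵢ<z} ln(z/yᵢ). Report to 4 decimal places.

Below z: 6×₹16,000, 36×₹17,000 (q = 42 of N = 64).
Log gaps: ln(18000/16000) = 0.1178 (×6); ln(18000/17000) = 0.0572 (×36).
W = 2.764401 / 64 = 0.0432.

0.0432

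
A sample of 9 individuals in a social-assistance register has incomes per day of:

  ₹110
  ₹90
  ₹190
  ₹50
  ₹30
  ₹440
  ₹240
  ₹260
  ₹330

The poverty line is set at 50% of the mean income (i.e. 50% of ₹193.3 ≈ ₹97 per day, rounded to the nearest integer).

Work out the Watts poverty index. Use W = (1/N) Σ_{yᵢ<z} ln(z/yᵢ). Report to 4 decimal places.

Incomes under z: ₹30, ₹50, ₹90 (q = 3 of N = 9).
ln(z/y) terms: ln(97/30) = 1.1735; ln(97/50) = 0.6627; ln(97/90) = 0.0749.
W = 1.911103 / 9 = 0.2123.

0.2123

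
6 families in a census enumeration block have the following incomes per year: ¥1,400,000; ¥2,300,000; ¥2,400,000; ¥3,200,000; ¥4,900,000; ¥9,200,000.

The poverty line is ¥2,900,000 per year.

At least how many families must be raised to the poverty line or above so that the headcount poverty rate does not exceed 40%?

3 of the 6 families are poor, so H = 3/6 = 0.500.
A headcount ratio of at most 40% allows at most ⌊0.40 × 6⌋ = 2 poor families.
So at least 3 − 2 = 1 must be lifted.

1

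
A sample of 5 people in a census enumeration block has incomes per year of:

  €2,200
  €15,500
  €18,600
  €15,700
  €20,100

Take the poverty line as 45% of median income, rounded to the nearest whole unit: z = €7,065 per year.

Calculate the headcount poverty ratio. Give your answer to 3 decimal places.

0.200

1 of the 5 people have income below €7,065.
H = 1/5 = 0.200.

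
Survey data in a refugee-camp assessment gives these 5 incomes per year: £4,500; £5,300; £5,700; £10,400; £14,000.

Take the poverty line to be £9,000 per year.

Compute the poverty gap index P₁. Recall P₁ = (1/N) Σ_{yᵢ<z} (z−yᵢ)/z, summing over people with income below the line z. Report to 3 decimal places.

Incomes under z: £4,500, £5,300, £5,700 (q = 3 of N = 5).
Shortfall ratios: (9000−4500)/9000 = 0.5000; (9000−5300)/9000 = 0.4111; (9000−5700)/9000 = 0.3667.
Sum of shortfalls = 1.277778; P₁ averages over all N: 1.277778 / 5 = 0.256.

0.256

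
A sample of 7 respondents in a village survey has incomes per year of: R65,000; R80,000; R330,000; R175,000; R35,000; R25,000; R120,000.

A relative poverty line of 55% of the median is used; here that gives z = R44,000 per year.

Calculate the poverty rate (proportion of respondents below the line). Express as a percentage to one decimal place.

28.6%

2 of the 7 respondents have income below R44,000.
H = 2/7 = 28.6%.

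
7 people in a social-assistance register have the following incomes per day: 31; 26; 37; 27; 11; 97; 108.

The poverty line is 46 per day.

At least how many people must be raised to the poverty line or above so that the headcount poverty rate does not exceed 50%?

2

Currently q = 5 of N = 7 are below the line (H = 0.714).
A headcount ratio of at most 50% allows at most ⌊0.50 × 7⌋ = 3 poor people.
So at least 5 − 3 = 2 must be lifted.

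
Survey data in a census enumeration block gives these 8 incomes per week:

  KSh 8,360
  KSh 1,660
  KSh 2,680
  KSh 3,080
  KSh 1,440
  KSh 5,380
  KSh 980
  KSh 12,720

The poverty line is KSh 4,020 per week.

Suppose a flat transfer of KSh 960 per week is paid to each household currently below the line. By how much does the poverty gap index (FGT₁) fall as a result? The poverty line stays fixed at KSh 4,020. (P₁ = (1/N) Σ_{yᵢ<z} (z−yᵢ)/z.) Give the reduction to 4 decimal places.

Before: below the line — KSh 980, KSh 1,440, KSh 1,660, KSh 2,680, KSh 3,080; poverty gap index (FGT₁) = 0.319030.
After the KSh 960 transfer: below the line — KSh 1,940, KSh 2,400, KSh 2,620, KSh 3,640; poverty gap index (FGT₁) = 0.170398.
Reduction = 0.319030 − 0.170398 = 0.1486.

0.1486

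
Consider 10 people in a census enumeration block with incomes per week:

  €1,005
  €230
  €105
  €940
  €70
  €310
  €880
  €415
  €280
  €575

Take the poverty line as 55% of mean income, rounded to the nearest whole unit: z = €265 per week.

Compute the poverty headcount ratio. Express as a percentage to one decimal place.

3 of the 10 people have income below €265.
H = 3/10 = 30.0%.

30.0%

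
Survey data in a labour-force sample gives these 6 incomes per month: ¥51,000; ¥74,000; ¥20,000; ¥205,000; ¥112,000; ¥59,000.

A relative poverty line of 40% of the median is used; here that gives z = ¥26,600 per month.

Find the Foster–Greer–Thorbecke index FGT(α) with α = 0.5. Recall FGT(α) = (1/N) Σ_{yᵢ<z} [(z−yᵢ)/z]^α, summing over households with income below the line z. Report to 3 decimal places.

0.083

Poor units: ¥20,000 (q = 1 of N = 6).
Relative gaps: (26600−20000)/26600 = 0.2481.
Raised to α = 0.5: 0.49812.
Sum = 0.498117; FGT(0.5) = 0.498117 / 6 = 0.083.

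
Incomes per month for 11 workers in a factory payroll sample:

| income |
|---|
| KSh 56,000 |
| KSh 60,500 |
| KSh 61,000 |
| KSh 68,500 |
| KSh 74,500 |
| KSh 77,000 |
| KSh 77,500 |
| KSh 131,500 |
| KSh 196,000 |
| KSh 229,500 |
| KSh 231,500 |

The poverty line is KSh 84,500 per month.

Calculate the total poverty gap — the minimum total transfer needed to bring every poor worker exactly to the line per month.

Below z: KSh 56,000, KSh 60,500, KSh 61,000, KSh 68,500, KSh 74,500, KSh 77,000, KSh 77,500 (q = 7 of N = 11).
Individual gaps: 84500−56000 = 28500; 84500−60500 = 24000; 84500−61000 = 23500; 84500−68500 = 16000; 84500−74500 = 10000; 84500−77000 = 7500; 84500−77500 = 7000.
Aggregate gap = KSh 116,500.

KSh 116,500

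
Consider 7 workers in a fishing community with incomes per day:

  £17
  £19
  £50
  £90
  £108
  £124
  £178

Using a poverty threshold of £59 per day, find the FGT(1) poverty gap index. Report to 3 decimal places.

Incomes under z: £17, £19, £50 (q = 3 of N = 7).
Shortfall ratios: (59−17)/59 = 0.7119; (59−19)/59 = 0.6780; (59−50)/59 = 0.1525.
Sum of shortfalls = 1.542373; P₁ averages over all N: 1.542373 / 7 = 0.220.

0.220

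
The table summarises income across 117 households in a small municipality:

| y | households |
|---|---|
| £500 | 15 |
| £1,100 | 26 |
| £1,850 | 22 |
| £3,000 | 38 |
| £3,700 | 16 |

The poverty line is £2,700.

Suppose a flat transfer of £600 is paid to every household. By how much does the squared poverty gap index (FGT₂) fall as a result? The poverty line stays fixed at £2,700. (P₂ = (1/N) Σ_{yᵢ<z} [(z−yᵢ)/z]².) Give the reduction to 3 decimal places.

Before: below the line — 15×£500, 26×£1,100, 22×£1,850; squared poverty gap index (FGT₂) = 0.18179.
After the £600 transfer: below the line — 15×£1,100, 26×£1,700, 22×£2,450; squared poverty gap index (FGT₂) = 0.07712.
Reduction = 0.18179 − 0.07712 = 0.105.

0.105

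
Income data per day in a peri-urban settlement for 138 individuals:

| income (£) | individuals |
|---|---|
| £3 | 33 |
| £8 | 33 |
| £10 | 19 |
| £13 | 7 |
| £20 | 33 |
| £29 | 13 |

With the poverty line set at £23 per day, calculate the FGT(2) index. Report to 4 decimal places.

0.3402

Below z: 33×£3, 33×£8, 19×£10, 7×£13, 33×£20 (q = 125 of N = 138).
Shortfall ratios: (23−3)/23 = 0.8696 (×33); (23−8)/23 = 0.6522 (×33); (23−10)/23 = 0.5652 (×19); (23−13)/23 = 0.4348 (×7); (23−20)/23 = 0.1304 (×33).
Squared: 0.7561 (×33); 0.4253 (×33); 0.3195 (×19); 0.1890 (×7); 0.0170 (×33).
Sum = 46.943289; P₂ = 46.943289 / 138 = 0.3402.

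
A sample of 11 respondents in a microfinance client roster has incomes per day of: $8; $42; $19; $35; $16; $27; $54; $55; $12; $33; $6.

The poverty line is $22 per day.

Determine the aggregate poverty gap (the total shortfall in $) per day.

Below z: $6, $8, $12, $16, $19 (q = 5 of N = 11).
Individual gaps: 22−6 = 16; 22−8 = 14; 22−12 = 10; 22−16 = 6; 22−19 = 3.
Aggregate gap = $49.

$49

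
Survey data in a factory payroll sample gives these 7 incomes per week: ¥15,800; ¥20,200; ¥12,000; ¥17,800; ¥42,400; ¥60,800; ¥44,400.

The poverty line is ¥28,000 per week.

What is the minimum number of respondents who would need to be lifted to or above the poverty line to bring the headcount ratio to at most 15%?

3

4 of the 7 respondents are poor, so H = 4/7 = 0.571.
A headcount ratio of at most 15% allows at most ⌊0.15 × 7⌋ = 1 poor respondents.
So at least 4 − 1 = 3 must be lifted.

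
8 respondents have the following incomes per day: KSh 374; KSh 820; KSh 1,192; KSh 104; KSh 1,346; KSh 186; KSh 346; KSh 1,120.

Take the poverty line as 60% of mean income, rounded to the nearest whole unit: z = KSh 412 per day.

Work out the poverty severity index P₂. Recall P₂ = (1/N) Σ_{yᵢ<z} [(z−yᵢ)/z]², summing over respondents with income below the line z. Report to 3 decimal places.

Poor units: KSh 104, KSh 186, KSh 346, KSh 374 (q = 4 of N = 8).
Normalized shortfalls: (412−104)/412 = 0.7476; (412−186)/412 = 0.5485; (412−346)/412 = 0.1602; (412−374)/412 = 0.0922.
Squared: 0.5589; 0.3009; 0.0257; 0.0085.
Sum = 0.893934; P₂ = 0.893934 / 8 = 0.112.

0.112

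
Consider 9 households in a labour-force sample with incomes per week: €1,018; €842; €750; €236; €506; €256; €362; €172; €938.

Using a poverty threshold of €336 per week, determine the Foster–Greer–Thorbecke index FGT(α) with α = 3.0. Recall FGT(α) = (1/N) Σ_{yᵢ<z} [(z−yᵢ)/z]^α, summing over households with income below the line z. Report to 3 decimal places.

0.017

Below z: €172, €236, €256 (q = 3 of N = 9).
Gap ratios (z−y)/z: (336−172)/336 = 0.4881; (336−236)/336 = 0.2976; (336−256)/336 = 0.2381.
Raised to α = 3.0: 0.11628; 0.02636; 0.01350.
Sum = 0.156142; FGT(3.0) = 0.156142 / 9 = 0.017.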